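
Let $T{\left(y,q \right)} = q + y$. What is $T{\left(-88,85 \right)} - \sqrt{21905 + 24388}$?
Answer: $-3 - \sqrt{46293} \approx -218.16$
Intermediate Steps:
$T{\left(-88,85 \right)} - \sqrt{21905 + 24388} = \left(85 - 88\right) - \sqrt{21905 + 24388} = -3 - \sqrt{46293}$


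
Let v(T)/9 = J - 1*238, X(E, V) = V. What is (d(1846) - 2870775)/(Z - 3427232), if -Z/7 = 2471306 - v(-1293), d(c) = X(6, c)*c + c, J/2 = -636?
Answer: -538787/20821504 ≈ -0.025876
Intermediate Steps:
J = -1272 (J = 2*(-636) = -1272)
v(T) = -13590 (v(T) = 9*(-1272 - 1*238) = 9*(-1272 - 238) = 9*(-1510) = -13590)
d(c) = c + c² (d(c) = c*c + c = c² + c = c + c²)
Z = -17394272 (Z = -7*(2471306 - 1*(-13590)) = -7*(2471306 + 13590) = -7*2484896 = -17394272)
(d(1846) - 2870775)/(Z - 3427232) = (1846*(1 + 1846) - 2870775)/(-17394272 - 3427232) = (1846*1847 - 2870775)/(-20821504) = (3409562 - 2870775)*(-1/20821504) = 538787*(-1/20821504) = -538787/20821504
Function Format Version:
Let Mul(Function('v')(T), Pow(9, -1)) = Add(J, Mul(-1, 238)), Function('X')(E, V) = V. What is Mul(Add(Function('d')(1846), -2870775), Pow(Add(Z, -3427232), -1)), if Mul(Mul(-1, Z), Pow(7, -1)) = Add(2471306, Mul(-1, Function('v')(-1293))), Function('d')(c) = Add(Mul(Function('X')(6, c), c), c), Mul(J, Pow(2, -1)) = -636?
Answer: Rational(-538787, 20821504) ≈ -0.025876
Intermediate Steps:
J = -1272 (J = Mul(2, -636) = -1272)
Function('v')(T) = -13590 (Function('v')(T) = Mul(9, Add(-1272, Mul(-1, 238))) = Mul(9, Add(-1272, -238)) = Mul(9, -1510) = -13590)
Function('d')(c) = Add(c, Pow(c, 2)) (Function('d')(c) = Add(Mul(c, c), c) = Add(Pow(c, 2), c) = Add(c, Pow(c, 2)))
Z = -17394272 (Z = Mul(-7, Add(2471306, Mul(-1, -13590))) = Mul(-7, Add(2471306, 13590)) = Mul(-7, 2484896) = -17394272)
Mul(Add(Function('d')(1846), -2870775), Pow(Add(Z, -3427232), -1)) = Mul(Add(Mul(1846, Add(1, 1846)), -2870775), Pow(Add(-17394272, -3427232), -1)) = Mul(Add(Mul(1846, 1847), -2870775), Pow(-20821504, -1)) = Mul(Add(3409562, -2870775), Rational(-1, 20821504)) = Mul(538787, Rational(-1, 20821504)) = Rational(-538787, 20821504)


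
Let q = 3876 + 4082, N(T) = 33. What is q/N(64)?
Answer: 7958/33 ≈ 241.15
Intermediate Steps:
q = 7958
q/N(64) = 7958/33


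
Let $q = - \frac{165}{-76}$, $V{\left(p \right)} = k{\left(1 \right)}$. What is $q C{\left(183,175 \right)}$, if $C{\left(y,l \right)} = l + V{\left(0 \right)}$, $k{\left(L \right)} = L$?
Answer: $\frac{7260}{19} \approx 382.11$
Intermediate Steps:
$V{\left(p \right)} = 1$
$C{\left(y,l \right)} = 1 + l$ ($C{\left(y,l \right)} = l + 1 = 1 + l$)
$q = \frac{165}{76}$ ($q = \left(-165\right) \left(- \frac{1}{76}\right) = \frac{165}{76} \approx 2.1711$)
$q C{\left(183,175 \right)} = \frac{165 \left(1 + 175\right)}{76} = \frac{165}{76} \cdot 176 = \frac{7260}{19}$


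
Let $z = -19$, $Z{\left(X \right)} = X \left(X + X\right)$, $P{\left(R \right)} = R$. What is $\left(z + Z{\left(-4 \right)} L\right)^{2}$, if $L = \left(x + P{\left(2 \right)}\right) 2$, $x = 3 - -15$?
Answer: $1590121$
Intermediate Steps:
$x = 18$ ($x = 3 + 15 = 18$)
$L = 40$ ($L = \left(18 + 2\right) 2 = 20 \cdot 2 = 40$)
$Z{\left(X \right)} = 2 X^{2}$ ($Z{\left(X \right)} = X 2 X = 2 X^{2}$)
$\left(z + Z{\left(-4 \right)} L\right)^{2} = \left(-19 + 2 \left(-4\right)^{2} \cdot 40\right)^{2} = \left(-19 + 2 \cdot 16 \cdot 40\right)^{2} = \left(-19 + 32 \cdot 40\right)^{2} = \left(-19 + 1280\right)^{2} = 1261^{2} = 1590121$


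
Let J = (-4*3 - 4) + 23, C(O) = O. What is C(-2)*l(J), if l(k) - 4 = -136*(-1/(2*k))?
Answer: -192/7 ≈ -27.429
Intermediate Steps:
J = 7 (J = (-12 - 4) + 23 = -16 + 23 = 7)
l(k) = 4 + 68/k (l(k) = 4 - 136*(-1/(2*k)) = 4 - (-68)/k = 4 + 68/k)
C(-2)*l(J) = -2*(4 + 68/7) = -2*96/7 = -192/7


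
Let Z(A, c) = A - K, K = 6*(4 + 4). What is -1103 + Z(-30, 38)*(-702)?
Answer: 53653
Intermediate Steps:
K = 48 (K = 6*8 = 48)
Z(A, c) = -48 + A (Z(A, c) = A - 1*48 = A - 48 = -48 + A)
-1103 + Z(-30, 38)*(-702) = -1103 + (-48 - 30)*(-702) = -1103 - 78*(-702) = -1103 + 54756 = 53653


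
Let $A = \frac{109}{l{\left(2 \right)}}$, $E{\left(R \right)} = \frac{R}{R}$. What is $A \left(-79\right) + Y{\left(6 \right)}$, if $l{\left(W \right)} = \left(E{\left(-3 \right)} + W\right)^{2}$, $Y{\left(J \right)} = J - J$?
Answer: $- \frac{8611}{9} \approx -956.78$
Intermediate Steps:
$E{\left(R \right)} = 1$
$Y{\left(J \right)} = 0$
$l{\left(W \right)} = \left(1 + W\right)^{2}$
$A = \frac{109}{9}$ ($A = \frac{109}{\left(1 + 2\right)^{2}} = \frac{109}{3^{2}} = \frac{109}{9} \approx 12.111$)
$A \left(-79\right) + Y{\left(6 \right)} = \frac{109}{9} \left(-79\right) + 0 = - \frac{8611}{9} + 0 = - \frac{8611}{9}$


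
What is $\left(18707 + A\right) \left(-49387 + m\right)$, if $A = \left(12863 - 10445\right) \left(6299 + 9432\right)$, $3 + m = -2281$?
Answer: $-1966405268815$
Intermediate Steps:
$m = -2284$ ($m = -3 - 2281 = -2284$)
$A = 38037558$ ($A = 2418 \cdot 15731 = 38037558$)
$\left(18707 + A\right) \left(-49387 + m\right) = \left(18707 + 38037558\right) \left(-49387 - 2284\right) = 38056265 \left(-51671\right) = -1966405268815$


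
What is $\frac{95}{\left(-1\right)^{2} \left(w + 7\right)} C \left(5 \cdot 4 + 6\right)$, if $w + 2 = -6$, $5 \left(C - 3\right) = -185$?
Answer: $83980$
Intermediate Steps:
$C = -34$ ($C = 3 + \frac{1}{5} \left(-185\right) = 3 - 37 = -34$)
$w = -8$ ($w = -2 - 6 = -8$)
$\frac{95}{\left(-1\right)^{2} \left(w + 7\right)} C \left(5 \cdot 4 + 6\right) = \frac{95}{\left(-1\right)^{2} \left(-8 + 7\right)} \left(-34\right) \left(5 \cdot 4 + 6\right) = \frac{95}{1 \left(-1\right)} \left(-34\right) \left(20 + 6\right) = \frac{95}{-1} \left(-34\right) 26 = 95 \left(-1\right) \left(-34\right) 26 = \left(-95\right) \left(-34\right) 26 = 3230 \cdot 26 = 83980$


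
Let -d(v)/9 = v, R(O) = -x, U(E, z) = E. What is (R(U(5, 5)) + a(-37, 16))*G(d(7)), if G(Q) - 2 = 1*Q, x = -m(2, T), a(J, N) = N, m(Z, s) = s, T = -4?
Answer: -732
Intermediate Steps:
x = 4 (x = -1*(-4) = 4)
R(O) = -4 (R(O) = -1*4 = -4)
d(v) = -9*v
G(Q) = 2 + Q (G(Q) = 2 + 1*Q = 2 + Q)
(R(U(5, 5)) + a(-37, 16))*G(d(7)) = (-4 + 16)*(2 - 9*7) = 12*(2 - 63) = 12*(-61) = -732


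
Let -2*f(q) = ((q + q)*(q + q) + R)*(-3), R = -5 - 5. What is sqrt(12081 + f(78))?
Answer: sqrt(48570) ≈ 220.39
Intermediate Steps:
R = -10
f(q) = -15 + 6*q**2 (f(q) = -((q + q)*(q + q) - 10)*(-3)/2 = -((2*q)*(2*q) - 10)*(-3)/2 = -(4*q**2 - 10)*(-3)/2 = -(-10 + 4*q**2)*(-3)/2 = -(30 - 12*q**2)/2 = -15 + 6*q**2)
sqrt(12081 + f(78)) = sqrt(12081 + (-15 + 6*78**2)) = sqrt(12081 + (-15 + 6*6084)) = sqrt(12081 + (-15 + 36504)) = sqrt(12081 + 36489) = sqrt(48570)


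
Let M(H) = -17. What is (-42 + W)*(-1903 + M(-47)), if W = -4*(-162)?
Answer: -1163520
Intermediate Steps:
W = 648
(-42 + W)*(-1903 + M(-47)) = (-42 + 648)*(-1903 - 17) = 606*(-1920) = -1163520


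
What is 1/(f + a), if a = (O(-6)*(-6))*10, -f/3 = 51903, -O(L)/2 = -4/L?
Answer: -1/155629 ≈ -6.4255e-6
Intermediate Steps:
O(L) = 8/L (O(L) = -(-8)/L = 8/L)
f = -155709 (f = -3*51903 = -155709)
a = 80 (a = ((8/(-6))*(-6))*10 = ((8*(-1/6))*(-6))*10 = -4/3*(-6)*10 = 8*10 = 80)
1/(f + a) = 1/(-155709 + 80) = 1/(-155629) = -1/155629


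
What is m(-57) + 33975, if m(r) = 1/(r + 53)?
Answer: 135899/4 ≈ 33975.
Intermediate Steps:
m(r) = 1/(53 + r)
m(-57) + 33975 = 1/(53 - 57) + 33975 = 1/(-4) + 33975 = -¼ + 33975 = 135899/4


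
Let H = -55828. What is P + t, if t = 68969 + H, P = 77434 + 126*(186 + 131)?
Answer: 130517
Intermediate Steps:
P = 117376 (P = 77434 + 126*317 = 77434 + 39942 = 117376)
t = 13141 (t = 68969 - 55828 = 13141)
P + t = 117376 + 13141 = 130517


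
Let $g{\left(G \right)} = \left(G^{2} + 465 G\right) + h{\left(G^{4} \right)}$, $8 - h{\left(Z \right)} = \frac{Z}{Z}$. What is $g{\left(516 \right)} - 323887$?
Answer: $182316$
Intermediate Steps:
$h{\left(Z \right)} = 7$ ($h{\left(Z \right)} = 8 - \frac{Z}{Z} = 8 - 1 = 7$)
$g{\left(G \right)} = 7 + G^{2} + 465 G$ ($g{\left(G \right)} = \left(G^{2} + 465 G\right) + 7 = 7 + G^{2} + 465 G$)
$g{\left(516 \right)} - 323887 = \left(7 + 516^{2} + 465 \cdot 516\right) - 323887 = \left(7 + 266256 + 239940\right) - 323887 = 506203 - 323887 = 182316$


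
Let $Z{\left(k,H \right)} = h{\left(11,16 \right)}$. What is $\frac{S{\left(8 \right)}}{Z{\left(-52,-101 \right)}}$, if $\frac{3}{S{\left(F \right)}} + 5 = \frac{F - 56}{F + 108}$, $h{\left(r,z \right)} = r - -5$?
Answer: $- \frac{87}{2512} \approx -0.034634$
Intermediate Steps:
$h{\left(r,z \right)} = 5 + r$ ($h{\left(r,z \right)} = r + 5 = 5 + r$)
$S{\left(F \right)} = \frac{3}{-5 + \frac{-56 + F}{108 + F}}$ ($S{\left(F \right)} = \frac{3}{-5 + \frac{F - 56}{F + 108}} = \frac{3}{-5 + \frac{-56 + F}{108 + F}}$)
$Z{\left(k,H \right)} = 16$ ($Z{\left(k,H \right)} = 5 + 11 = 16$)
$\frac{S{\left(8 \right)}}{Z{\left(-52,-101 \right)}} = \frac{\frac{3}{4} \frac{1}{149 + 8} \left(-108 - 8\right)}{16} = \frac{3 \left(-108 - 8\right)}{4 \cdot 157} \cdot \frac{1}{16} = \frac{3}{4} \cdot \frac{1}{157} \left(-116\right) \frac{1}{16} = \left(- \frac{87}{157}\right) \frac{1}{16} = - \frac{87}{2512}$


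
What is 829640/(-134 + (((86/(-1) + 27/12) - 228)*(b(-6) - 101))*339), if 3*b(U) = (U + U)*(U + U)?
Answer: 3318560/22404313 ≈ 0.14812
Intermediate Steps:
b(U) = 4*U²/3 (b(U) = ((U + U)*(U + U))/3 = ((2*U)*(2*U))/3 = (4*U²)/3 = 4*U²/3)
829640/(-134 + (((86/(-1) + 27/12) - 228)*(b(-6) - 101))*339) = 829640/(-134 + (((86/(-1) + 27/12) - 228)*((4/3)*(-6)² - 101))*339) = 829640/(-134 + (((86*(-1) + 27*(1/12)) - 228)*((4/3)*36 - 101))*339) = 829640/(-134 + (((-86 + 9/4) - 228)*(48 - 101))*339) = 829640/(-134 + ((-335/4 - 228)*(-53))*339) = 829640/(-134 - 1247/4*(-53)*339) = 829640/(-134 + (66091/4)*339) = 829640/(-134 + 22404849/4) = 829640/(22404313/4) = 829640*(4/22404313) = 3318560/22404313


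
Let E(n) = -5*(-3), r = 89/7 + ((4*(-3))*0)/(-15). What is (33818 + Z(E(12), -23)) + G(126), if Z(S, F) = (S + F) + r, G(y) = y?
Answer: 237641/7 ≈ 33949.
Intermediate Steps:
r = 89/7 (r = 89*(⅐) - 12*0*(-1/15) = 89/7 + 0*(-1/15) = 89/7 + 0 = 89/7 ≈ 12.714)
E(n) = 15
Z(S, F) = 89/7 + F + S (Z(S, F) = (S + F) + 89/7 = (F + S) + 89/7 = 89/7 + F + S)
(33818 + Z(E(12), -23)) + G(126) = (33818 + (89/7 - 23 + 15)) + 126 = (33818 + 33/7) + 126 = 236759/7 + 126 = 237641/7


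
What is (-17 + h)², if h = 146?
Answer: 16641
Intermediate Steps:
(-17 + h)² = (-17 + 146)² = 129² = 16641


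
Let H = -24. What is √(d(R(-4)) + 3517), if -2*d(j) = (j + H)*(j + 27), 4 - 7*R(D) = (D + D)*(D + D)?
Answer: √187039/7 ≈ 61.783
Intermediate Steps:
R(D) = 4/7 - 4*D²/7 (R(D) = 4/7 - (D + D)*(D + D)/7 = 4/7 - 2*D*2*D/7 = 4/7 - 4*D²/7)
d(j) = -(-24 + j)*(27 + j)/2 (d(j) = -(j - 24)*(j + 27)/2 = -(-24 + j)*(27 + j)/2)
√(d(R(-4)) + 3517) = √((324 - 3*(4/7 - 4/7*(-4)²)/2 - (4/7 - 4/7*(-4)²)²/2) + 3517) = √((324 - 3*(4/7 - 4/7*16)/2 - (4/7 - 4/7*16)²/2) + 3517) = √((324 - 3*(4/7 - 64/7)/2 - (4/7 - 64/7)²/2) + 3517) = √((324 - 3/2*(-60/7) - (-60/7)²/2) + 3517) = √((324 + 90/7 - ½*3600/49) + 3517) = √((324 + 90/7 - 1800/49) + 3517) = √(14706/49 + 3517) = √(187039/49) = √187039/7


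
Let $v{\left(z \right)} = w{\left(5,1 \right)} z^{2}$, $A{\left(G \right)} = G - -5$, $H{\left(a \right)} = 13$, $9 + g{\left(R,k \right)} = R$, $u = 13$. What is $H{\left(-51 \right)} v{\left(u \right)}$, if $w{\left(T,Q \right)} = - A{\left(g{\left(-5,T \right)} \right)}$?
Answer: $19773$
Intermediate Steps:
$g{\left(R,k \right)} = -9 + R$
$A{\left(G \right)} = 5 + G$ ($A{\left(G \right)} = G + 5 = 5 + G$)
$w{\left(T,Q \right)} = 9$ ($w{\left(T,Q \right)} = - (5 - 14) = \left(-1\right) \left(-9\right) = 9$)
$v{\left(z \right)} = 9 z^{2}$
$H{\left(-51 \right)} v{\left(u \right)} = 13 \cdot 9 \cdot 13^{2} = 13 \cdot 9 \cdot 169 = 13 \cdot 1521 = 19773$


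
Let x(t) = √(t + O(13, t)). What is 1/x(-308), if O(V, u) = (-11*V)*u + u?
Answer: √10857/21714 ≈ 0.0047986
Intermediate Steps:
O(V, u) = u - 11*V*u (O(V, u) = -11*V*u + u = u - 11*V*u)
x(t) = √141*√(-t) (x(t) = √(t + t*(1 - 11*13)) = √(t + t*(1 - 143)) = √(t + t*(-142)) = √(t - 142*t) = √(-141*t) = √141*√(-t))
1/x(-308) = 1/(√141*√(-1*(-308))) = 1/(√141*√308) = 1/(√141*(2*√77)) = 1/(2*√10857) = √10857/21714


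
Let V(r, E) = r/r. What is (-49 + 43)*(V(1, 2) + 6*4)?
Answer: -150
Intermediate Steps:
V(r, E) = 1
(-49 + 43)*(V(1, 2) + 6*4) = (-49 + 43)*(1 + 6*4) = -6*(1 + 24) = -6*25 = -150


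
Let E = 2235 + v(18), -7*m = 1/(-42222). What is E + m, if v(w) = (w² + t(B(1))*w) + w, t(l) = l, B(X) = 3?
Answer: 777602575/295554 ≈ 2631.0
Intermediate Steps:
m = 1/295554 (m = -⅐/(-42222) = -⅐*(-1/42222) = 1/295554 ≈ 3.3835e-6)
v(w) = w² + 4*w (v(w) = (w² + 3*w) + w = w² + 4*w)
E = 2631 (E = 2235 + 18*(4 + 18) = 2235 + 18*22 = 2235 + 396 = 2631)
E + m = 2631 + 1/295554 = 777602575/295554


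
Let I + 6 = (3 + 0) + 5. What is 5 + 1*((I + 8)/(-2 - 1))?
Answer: 5/3 ≈ 1.6667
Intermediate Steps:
I = 2 (I = -6 + ((3 + 0) + 5) = -6 + (3 + 5) = -6 + 8 = 2)
5 + 1*((I + 8)/(-2 - 1)) = 5 + 1*((2 + 8)/(-2 - 1)) = 5 + 1*(10/(-3)) = 5 + 1*(10*(-⅓)) = 5 + 1*(-10/3) = 5 - 10/3 = 5/3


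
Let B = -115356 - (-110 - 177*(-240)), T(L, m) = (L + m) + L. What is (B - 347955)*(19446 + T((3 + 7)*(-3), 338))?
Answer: -9974052044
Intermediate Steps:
T(L, m) = m + 2*L
B = -157726 (B = -115356 - (-110 + 42480) = -115356 - 1*42370 = -115356 - 42370 = -157726)
(B - 347955)*(19446 + T((3 + 7)*(-3), 338)) = (-157726 - 347955)*(19446 + (338 + 2*((3 + 7)*(-3)))) = -505681*(19446 + (338 + 2*(10*(-3)))) = -505681*(19446 + (338 + 2*(-30))) = -505681*(19446 + (338 - 60)) = -505681*(19446 + 278) = -505681*19724 = -9974052044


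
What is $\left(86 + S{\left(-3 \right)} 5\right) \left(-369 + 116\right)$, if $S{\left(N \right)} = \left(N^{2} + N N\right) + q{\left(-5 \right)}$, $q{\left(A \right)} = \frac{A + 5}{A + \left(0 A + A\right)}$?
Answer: $-44528$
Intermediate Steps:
$q{\left(A \right)} = \frac{5 + A}{2 A}$ ($q{\left(A \right)} = \frac{5 + A}{A + \left(0 + A\right)} = \frac{5 + A}{A + A} = \frac{5 + A}{2 A}$)
$S{\left(N \right)} = 2 N^{2}$ ($S{\left(N \right)} = \left(N^{2} + N N\right) + \frac{5 - 5}{2 \left(-5\right)} = \left(N^{2} + N^{2}\right) + \frac{1}{2} \left(- \frac{1}{5}\right) 0 = 2 N^{2} + 0 = 2 N^{2}$)
$\left(86 + S{\left(-3 \right)} 5\right) \left(-369 + 116\right) = \left(86 + 2 \left(-3\right)^{2} \cdot 5\right) \left(-369 + 116\right) = \left(86 + 2 \cdot 9 \cdot 5\right) \left(-253\right) = \left(86 + 18 \cdot 5\right) \left(-253\right) = \left(86 + 90\right) \left(-253\right) = 176 \left(-253\right) = -44528$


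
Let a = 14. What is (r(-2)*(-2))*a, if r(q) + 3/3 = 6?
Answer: -140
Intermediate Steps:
r(q) = 5 (r(q) = -1 + 6 = 5)
(r(-2)*(-2))*a = (5*(-2))*14 = -10*14 = -140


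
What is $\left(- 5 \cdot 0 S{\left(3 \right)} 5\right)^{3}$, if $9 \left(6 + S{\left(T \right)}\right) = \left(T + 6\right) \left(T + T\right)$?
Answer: $0$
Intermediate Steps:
$S{\left(T \right)} = -6 + \frac{2 T \left(6 + T\right)}{9}$ ($S{\left(T \right)} = -6 + \frac{\left(T + 6\right) \left(T + T\right)}{9} = -6 + \frac{\left(6 + T\right) 2 T}{9} = -6 + \frac{2 T \left(6 + T\right)}{9}$)
$\left(- 5 \cdot 0 S{\left(3 \right)} 5\right)^{3} = \left(- 5 \cdot 0 \left(-6 + \frac{2 \cdot 3^{2}}{9} + \frac{4}{3} \cdot 3\right) 5\right)^{3} = \left(- 5 \cdot 0 \left(-6 + \frac{2}{9} \cdot 9 + 4\right) 5\right)^{3} = \left(- 5 \cdot 0 \left(-6 + 2 + 4\right) 5\right)^{3} = \left(- 5 \cdot 0 \cdot 0 \cdot 5\right)^{3} = \left(\left(-5\right) 0 \cdot 5\right)^{3} = \left(0 \cdot 5\right)^{3} = 0^{3} = 0$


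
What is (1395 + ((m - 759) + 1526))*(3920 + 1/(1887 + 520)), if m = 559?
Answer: 25673834961/2407 ≈ 1.0666e+7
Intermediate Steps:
(1395 + ((m - 759) + 1526))*(3920 + 1/(1887 + 520)) = (1395 + ((559 - 759) + 1526))*(3920 + 1/(1887 + 520)) = (1395 + (-200 + 1526))*(3920 + 1/2407) = (1395 + 1326)*(3920 + 1/2407) = 2721*(9435441/2407) = 25673834961/2407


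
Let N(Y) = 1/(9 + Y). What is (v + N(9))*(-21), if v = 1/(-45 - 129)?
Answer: -91/87 ≈ -1.0460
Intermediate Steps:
v = -1/174 (v = 1/(-174) = -1/174 ≈ -0.0057471)
(v + N(9))*(-21) = (-1/174 + 1/(9 + 9))*(-21) = (-1/174 + 1/18)*(-21) = (13/261)*(-21) = -91/87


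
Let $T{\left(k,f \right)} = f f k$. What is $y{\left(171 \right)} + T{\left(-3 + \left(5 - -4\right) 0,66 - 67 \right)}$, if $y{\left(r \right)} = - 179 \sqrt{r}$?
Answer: $-3 - 537 \sqrt{19} \approx -2343.7$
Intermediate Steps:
$T{\left(k,f \right)} = k f^{2}$ ($T{\left(k,f \right)} = f^{2} k = k f^{2}$)
$y{\left(171 \right)} + T{\left(-3 + \left(5 - -4\right) 0,66 - 67 \right)} = - 179 \sqrt{171} + \left(-3 + \left(5 - -4\right) 0\right) \left(66 - 67\right)^{2} = - 179 \cdot 3 \sqrt{19} + \left(-3 + \left(5 + 4\right) 0\right) \left(-1\right)^{2} = - 537 \sqrt{19} + \left(-3 + 9 \cdot 0\right) 1 = - 537 \sqrt{19} + \left(-3 + 0\right) 1 = - 537 \sqrt{19} - 3 = -3 - 537 \sqrt{19}$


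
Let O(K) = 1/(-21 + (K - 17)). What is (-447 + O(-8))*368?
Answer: -164504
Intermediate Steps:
O(K) = 1/(-38 + K) (O(K) = 1/(-21 + (-17 + K)) = 1/(-38 + K))
(-447 + O(-8))*368 = (-447 + 1/(-38 - 8))*368 = (-447 + 1/(-46))*368 = (-447 - 1/46)*368 = -20563/46*368 = -164504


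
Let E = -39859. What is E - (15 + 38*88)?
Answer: -43218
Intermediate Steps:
E - (15 + 38*88) = -39859 - (15 + 38*88) = -39859 - (15 + 3344) = -39859 - 1*3359 = -39859 - 3359 = -43218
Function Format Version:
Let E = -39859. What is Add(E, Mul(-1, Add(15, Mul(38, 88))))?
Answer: -43218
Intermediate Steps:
Add(E, Mul(-1, Add(15, Mul(38, 88)))) = Add(-39859, Mul(-1, Add(15, Mul(38, 88)))) = Add(-39859, Mul(-1, Add(15, 3344))) = Add(-39859, Mul(-1, 3359)) = Add(-39859, -3359) = -43218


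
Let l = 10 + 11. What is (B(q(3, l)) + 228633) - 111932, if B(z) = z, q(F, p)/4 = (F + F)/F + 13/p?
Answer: 2450941/21 ≈ 1.1671e+5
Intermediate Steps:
l = 21
q(F, p) = 8 + 52/p (q(F, p) = 4*((F + F)/F + 13/p) = 4*((2*F)/F + 13/p) = 4*(2 + 13/p) = 8 + 52/p)
(B(q(3, l)) + 228633) - 111932 = ((8 + 52/21) + 228633) - 111932 = (220/21 + 228633) - 111932 = 4801513/21 - 111932 = 2450941/21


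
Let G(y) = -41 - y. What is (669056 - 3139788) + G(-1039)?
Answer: -2469734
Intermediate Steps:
(669056 - 3139788) + G(-1039) = (669056 - 3139788) + (-41 - 1*(-1039)) = -2470732 + (-41 + 1039) = -2470732 + 998 = -2469734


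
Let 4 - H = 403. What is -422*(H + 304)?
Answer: 40090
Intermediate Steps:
H = -399 (H = 4 - 1*403 = 4 - 403 = -399)
-422*(H + 304) = -422*(-399 + 304) = -422*(-95) = 40090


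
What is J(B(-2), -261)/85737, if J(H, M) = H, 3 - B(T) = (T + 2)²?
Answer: 1/28579 ≈ 3.4991e-5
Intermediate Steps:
B(T) = 3 - (2 + T)² (B(T) = 3 - (T + 2)² = 3 - (2 + T)²)
J(B(-2), -261)/85737 = (3 - (2 - 2)²)/85737 = (3 - 1*0²)*(1/85737) = (3 - 1*0)*(1/85737) = (3 + 0)*(1/85737) = 3*(1/85737) = 1/28579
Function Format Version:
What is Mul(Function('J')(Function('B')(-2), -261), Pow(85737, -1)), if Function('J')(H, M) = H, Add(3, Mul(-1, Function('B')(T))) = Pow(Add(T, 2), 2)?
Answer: Rational(1, 28579) ≈ 3.4991e-5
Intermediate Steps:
Function('B')(T) = Add(3, Mul(-1, Pow(Add(2, T), 2))) (Function('B')(T) = Add(3, Mul(-1, Pow(Add(T, 2), 2))) = Add(3, Mul(-1, Pow(Add(2, T), 2))))
Mul(Function('J')(Function('B')(-2), -261), Pow(85737, -1)) = Mul(Add(3, Mul(-1, Pow(Add(2, -2), 2))), Pow(85737, -1)) = Mul(Add(3, Mul(-1, Pow(0, 2))), Rational(1, 85737)) = Mul(Add(3, Mul(-1, 0)), Rational(1, 85737)) = Mul(Add(3, 0), Rational(1, 85737)) = Mul(3, Rational(1, 85737)) = Rational(1, 28579)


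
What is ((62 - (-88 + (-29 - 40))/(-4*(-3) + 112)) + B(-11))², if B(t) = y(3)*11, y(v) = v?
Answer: 142491969/15376 ≈ 9267.2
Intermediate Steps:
B(t) = 33 (B(t) = 3*11 = 33)
((62 - (-88 + (-29 - 40))/(-4*(-3) + 112)) + B(-11))² = ((62 - (-88 + (-29 - 40))/(-4*(-3) + 112)) + 33)² = ((62 - (-88 - 69)/(12 + 112)) + 33)² = ((62 - (-157)/124) + 33)² = ((62 - 1*(-157/124)) + 33)² = ((62 + 157/124) + 33)² = (7845/124 + 33)² = (11937/124)² = 142491969/15376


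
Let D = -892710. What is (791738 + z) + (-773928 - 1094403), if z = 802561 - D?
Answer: 618678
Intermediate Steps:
z = 1695271 (z = 802561 - 1*(-892710) = 802561 + 892710 = 1695271)
(791738 + z) + (-773928 - 1094403) = (791738 + 1695271) + (-773928 - 1094403) = 2487009 - 1868331 = 618678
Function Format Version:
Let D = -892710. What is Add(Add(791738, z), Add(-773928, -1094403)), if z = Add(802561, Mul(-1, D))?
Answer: 618678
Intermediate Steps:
z = 1695271 (z = Add(802561, Mul(-1, -892710)) = Add(802561, 892710) = 1695271)
Add(Add(791738, z), Add(-773928, -1094403)) = Add(Add(791738, 1695271), Add(-773928, -1094403)) = Add(2487009, -1868331) = 618678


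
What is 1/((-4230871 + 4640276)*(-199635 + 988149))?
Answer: 1/322821574170 ≈ 3.0977e-12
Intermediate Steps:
1/((-4230871 + 4640276)*(-199635 + 988149)) = 1/(409405*788514) = 1/322821574170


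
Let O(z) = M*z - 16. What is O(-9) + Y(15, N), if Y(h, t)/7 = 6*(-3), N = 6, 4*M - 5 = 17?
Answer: -383/2 ≈ -191.50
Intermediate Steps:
M = 11/2 (M = 5/4 + (¼)*17 = 5/4 + 17/4 = 11/2 ≈ 5.5000)
Y(h, t) = -126 (Y(h, t) = 7*(6*(-3)) = 7*(-18) = -126)
O(z) = -16 + 11*z/2 (O(z) = 11*z/2 - 16 = -16 + 11*z/2)
O(-9) + Y(15, N) = (-16 + (11/2)*(-9)) - 126 = (-16 - 99/2) - 126 = -131/2 - 126 = -383/2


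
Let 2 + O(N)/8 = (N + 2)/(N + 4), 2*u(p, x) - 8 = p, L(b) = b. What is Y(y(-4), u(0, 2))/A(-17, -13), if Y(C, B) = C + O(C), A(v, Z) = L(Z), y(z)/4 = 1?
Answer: 6/13 ≈ 0.46154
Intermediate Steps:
y(z) = 4 (y(z) = 4*1 = 4)
u(p, x) = 4 + p/2
O(N) = -16 + 8*(2 + N)/(4 + N) (O(N) = -16 + 8*((N + 2)/(N + 4)) = -16 + 8*((2 + N)/(4 + N)) = -16 + 8*(2 + N)/(4 + N))
A(v, Z) = Z
Y(C, B) = C + 8*(-6 - C)/(4 + C)
Y(y(-4), u(0, 2))/A(-17, -13) = ((-48 + 4**2 - 4*4)/(4 + 4))/(-13) = ((-48 + 16 - 16)/8)*(-1/13) = ((1/8)*(-48))*(-1/13) = -6*(-1/13) = 6/13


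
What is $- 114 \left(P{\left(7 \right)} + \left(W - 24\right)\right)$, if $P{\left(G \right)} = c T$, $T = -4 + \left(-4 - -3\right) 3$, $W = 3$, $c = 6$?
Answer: $7182$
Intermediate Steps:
$T = -7$ ($T = -4 + \left(-4 + 3\right) 3 = -4 - 3 = -7$)
$P{\left(G \right)} = -42$ ($P{\left(G \right)} = 6 \left(-7\right) = -42$)
$- 114 \left(P{\left(7 \right)} + \left(W - 24\right)\right) = - 114 \left(-42 + \left(3 - 24\right)\right) = - 114 \left(-42 - 21\right) = \left(-114\right) \left(-63\right) = 7182$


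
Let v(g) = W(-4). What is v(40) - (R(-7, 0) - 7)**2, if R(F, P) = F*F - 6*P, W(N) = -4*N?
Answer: -1748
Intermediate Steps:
v(g) = 16 (v(g) = -4*(-4) = 16)
R(F, P) = F**2 - 6*P
v(40) - (R(-7, 0) - 7)**2 = 16 - (((-7)**2 - 6*0) - 7)**2 = 16 - ((49 + 0) - 7)**2 = 16 - (49 - 7)**2 = 16 - 1*42**2 = 16 - 1*1764 = 16 - 1764 = -1748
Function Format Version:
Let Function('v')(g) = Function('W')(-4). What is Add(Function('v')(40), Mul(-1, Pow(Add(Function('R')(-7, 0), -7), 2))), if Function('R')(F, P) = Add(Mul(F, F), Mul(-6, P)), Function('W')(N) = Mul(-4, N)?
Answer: -1748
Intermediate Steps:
Function('v')(g) = 16 (Function('v')(g) = Mul(-4, -4) = 16)
Function('R')(F, P) = Add(Pow(F, 2), Mul(-6, P))
Add(Function('v')(40), Mul(-1, Pow(Add(Function('R')(-7, 0), -7), 2))) = Add(16, Mul(-1, Pow(Add(Add(Pow(-7, 2), Mul(-6, 0)), -7), 2))) = Add(16, Mul(-1, Pow(Add(Add(49, 0), -7), 2))) = Add(16, Mul(-1, Pow(Add(49, -7), 2))) = Add(16, Mul(-1, Pow(42, 2))) = Add(16, Mul(-1, 1764)) = Add(16, -1764) = -1748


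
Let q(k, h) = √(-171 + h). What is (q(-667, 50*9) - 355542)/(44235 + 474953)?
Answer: -177771/259594 + 3*√31/519188 ≈ -0.68477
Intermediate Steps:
(q(-667, 50*9) - 355542)/(44235 + 474953) = (√(-171 + 50*9) - 355542)/(44235 + 474953) = (√(-171 + 450) - 355542)/519188 = (√279 - 355542)*(1/519188) = (3*√31 - 355542)*(1/519188) = (-355542 + 3*√31)*(1/519188) = -177771/259594 + 3*√31/519188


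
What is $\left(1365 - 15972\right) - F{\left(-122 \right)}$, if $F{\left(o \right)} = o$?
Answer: $-14485$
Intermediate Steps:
$\left(1365 - 15972\right) - F{\left(-122 \right)} = \left(1365 - 15972\right) - -122 = -14607 + 122 = -14485$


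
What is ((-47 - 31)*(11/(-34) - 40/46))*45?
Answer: 1637415/391 ≈ 4187.8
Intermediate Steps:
((-47 - 31)*(11/(-34) - 40/46))*45 = -78*(11*(-1/34) - 40*1/46)*45 = -78*(-11/34 - 20/23)*45 = -78*(-933/782)*45 = (36387/391)*45 = 1637415/391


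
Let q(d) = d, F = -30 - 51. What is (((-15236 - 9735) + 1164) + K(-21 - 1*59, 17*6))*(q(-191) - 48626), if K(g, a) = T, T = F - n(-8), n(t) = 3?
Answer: 1166286947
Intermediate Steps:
F = -81
T = -84 (T = -81 - 1*3 = -81 - 3 = -84)
K(g, a) = -84
(((-15236 - 9735) + 1164) + K(-21 - 1*59, 17*6))*(q(-191) - 48626) = (((-15236 - 9735) + 1164) - 84)*(-191 - 48626) = ((-24971 + 1164) - 84)*(-48817) = (-23807 - 84)*(-48817) = -23891*(-48817) = 1166286947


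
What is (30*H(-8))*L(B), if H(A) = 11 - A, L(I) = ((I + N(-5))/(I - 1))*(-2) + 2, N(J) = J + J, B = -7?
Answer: -2565/2 ≈ -1282.5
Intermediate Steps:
N(J) = 2*J
L(I) = 2 - 2*(-10 + I)/(-1 + I) (L(I) = ((I + 2*(-5))/(I - 1))*(-2) + 2 = ((I - 10)/(-1 + I))*(-2) + 2 = ((-10 + I)/(-1 + I))*(-2) + 2 = -2*(-10 + I)/(-1 + I) + 2 = 2 - 2*(-10 + I)/(-1 + I))
(30*H(-8))*L(B) = (30*(11 - 1*(-8)))*(18/(-1 - 7)) = (30*(11 + 8))*(18/(-8)) = (30*19)*(18*(-1/8)) = 570*(-9/4) = -2565/2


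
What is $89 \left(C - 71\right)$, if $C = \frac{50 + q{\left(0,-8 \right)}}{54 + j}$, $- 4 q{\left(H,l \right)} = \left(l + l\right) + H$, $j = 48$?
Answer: $- \frac{106622}{17} \approx -6271.9$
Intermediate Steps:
$q{\left(H,l \right)} = - \frac{l}{2} - \frac{H}{4}$ ($q{\left(H,l \right)} = - \frac{\left(l + l\right) + H}{4} = - \frac{2 l + H}{4} = - \frac{H + 2 l}{4} = - \frac{l}{2} - \frac{H}{4}$)
$C = \frac{9}{17}$ ($C = \frac{50 - -4}{54 + 48} = \frac{50 + \left(4 + 0\right)}{102} = \left(50 + 4\right) \frac{1}{102} = 54 \cdot \frac{1}{102} = \frac{9}{17} \approx 0.52941$)
$89 \left(C - 71\right) = 89 \left(\frac{9}{17} - 71\right) = 89 \left(- \frac{1198}{17}\right) = - \frac{106622}{17}$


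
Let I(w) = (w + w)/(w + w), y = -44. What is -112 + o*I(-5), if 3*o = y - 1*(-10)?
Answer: -370/3 ≈ -123.33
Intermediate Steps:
o = -34/3 (o = (-44 - 1*(-10))/3 = (-44 + 10)/3 = (⅓)*(-34) = -34/3 ≈ -11.333)
I(w) = 1 (I(w) = (2*w)/((2*w)) = (2*w)*(1/(2*w)) = 1)
-112 + o*I(-5) = -112 - 34/3*1 = -112 - 34/3 = -370/3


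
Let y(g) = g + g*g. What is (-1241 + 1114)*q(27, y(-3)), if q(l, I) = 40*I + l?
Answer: -33909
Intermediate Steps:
y(g) = g + g**2
q(l, I) = l + 40*I
(-1241 + 1114)*q(27, y(-3)) = (-1241 + 1114)*(27 + 40*(-3*(1 - 3))) = -127*(27 + 40*(-3*(-2))) = -127*(27 + 40*6) = -127*(27 + 240) = -127*267 = -33909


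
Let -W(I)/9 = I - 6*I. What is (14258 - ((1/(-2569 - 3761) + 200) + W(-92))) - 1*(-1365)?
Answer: 123833791/6330 ≈ 19563.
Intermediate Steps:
W(I) = 45*I (W(I) = -9*(I - 6*I) = -(-45)*I = 45*I)
(14258 - ((1/(-2569 - 3761) + 200) + W(-92))) - 1*(-1365) = (14258 - ((1/(-2569 - 3761) + 200) + 45*(-92))) - 1*(-1365) = (14258 - ((1/(-6330) + 200) - 4140)) + 1365 = (14258 - ((-1/6330 + 200) - 4140)) + 1365 = (14258 - (1265999/6330 - 4140)) + 1365 = (14258 - 1*(-24940201/6330)) + 1365 = (14258 + 24940201/6330) + 1365 = 115193341/6330 + 1365 = 123833791/6330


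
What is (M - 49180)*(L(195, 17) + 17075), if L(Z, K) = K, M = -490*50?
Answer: -1259338560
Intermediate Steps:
M = -24500
(M - 49180)*(L(195, 17) + 17075) = (-24500 - 49180)*(17 + 17075) = -73680*17092 = -1259338560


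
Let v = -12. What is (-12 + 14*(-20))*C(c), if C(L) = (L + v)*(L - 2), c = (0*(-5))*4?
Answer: -7008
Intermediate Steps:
c = 0 (c = 0*4 = 0)
C(L) = (-12 + L)*(-2 + L) (C(L) = (L - 12)*(L - 2) = (-12 + L)*(-2 + L))
(-12 + 14*(-20))*C(c) = (-12 + 14*(-20))*(24 + 0² - 14*0) = (-12 - 280)*(24 + 0 + 0) = -292*24 = -7008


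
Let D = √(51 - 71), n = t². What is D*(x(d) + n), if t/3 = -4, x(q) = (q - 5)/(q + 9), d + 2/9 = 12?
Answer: 53978*I*√5/187 ≈ 645.45*I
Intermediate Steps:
d = 106/9 (d = -2/9 + 12 = 106/9 ≈ 11.778)
x(q) = (-5 + q)/(9 + q)
t = -12 (t = 3*(-4) = -12)
n = 144 (n = (-12)² = 144)
D = 2*I*√5 (D = √(-20) = 2*I*√5 ≈ 4.4721*I)
D*(x(d) + n) = (2*I*√5)*((-5 + 106/9)/(9 + 106/9) + 144) = (2*I*√5)*((61/9)/(187/9) + 144) = (2*I*√5)*((9/187)*(61/9) + 144) = (2*I*√5)*(61/187 + 144) = (2*I*√5)*(26989/187) = 53978*I*√5/187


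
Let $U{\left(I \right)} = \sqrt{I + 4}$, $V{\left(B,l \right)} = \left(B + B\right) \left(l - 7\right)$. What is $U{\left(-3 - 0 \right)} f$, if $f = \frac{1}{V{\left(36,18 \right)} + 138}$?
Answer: $\frac{1}{930} \approx 0.0010753$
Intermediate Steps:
$V{\left(B,l \right)} = 2 B \left(-7 + l\right)$
$U{\left(I \right)} = \sqrt{4 + I}$
$f = \frac{1}{930}$ ($f = \frac{1}{2 \cdot 36 \left(-7 + 18\right) + 138} = \frac{1}{2 \cdot 36 \cdot 11 + 138} = \frac{1}{792 + 138} = \frac{1}{930} \approx 0.0010753$)
$U{\left(-3 - 0 \right)} f = \sqrt{4 - 3} \cdot \frac{1}{930} = \sqrt{1} \cdot \frac{1}{930} = 1 \cdot \frac{1}{930} = \frac{1}{930}$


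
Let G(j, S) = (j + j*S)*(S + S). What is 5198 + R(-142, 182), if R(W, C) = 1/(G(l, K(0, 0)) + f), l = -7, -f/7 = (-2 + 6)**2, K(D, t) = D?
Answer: 582175/112 ≈ 5198.0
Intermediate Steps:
f = -112 (f = -7*(-2 + 6)**2 = -7*4**2 = -7*16 = -112)
G(j, S) = 2*S*(j + S*j) (G(j, S) = (j + S*j)*(2*S) = 2*S*(j + S*j))
R(W, C) = -1/112 (R(W, C) = 1/(2*0*(-7)*(1 + 0) - 112) = 1/(2*0*(-7)*1 - 112) = 1/(0 - 112) = 1/(-112) = -1/112)
5198 + R(-142, 182) = 5198 - 1/112 = 582175/112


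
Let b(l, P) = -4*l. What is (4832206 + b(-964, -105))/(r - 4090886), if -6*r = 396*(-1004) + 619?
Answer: -29016372/24148351 ≈ -1.2016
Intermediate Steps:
r = 396965/6 (r = -(396*(-1004) + 619)/6 = -(-397584 + 619)/6 = -1/6*(-396965) = 396965/6 ≈ 66161.)
(4832206 + b(-964, -105))/(r - 4090886) = (4832206 - 4*(-964))/(396965/6 - 4090886) = (4832206 + 3856)/(-24148351/6) = 4836062*(-6/24148351) = -29016372/24148351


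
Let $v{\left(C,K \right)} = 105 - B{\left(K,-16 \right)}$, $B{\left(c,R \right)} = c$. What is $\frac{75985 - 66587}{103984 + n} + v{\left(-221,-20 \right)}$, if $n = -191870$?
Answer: $\frac{5488176}{43943} \approx 124.89$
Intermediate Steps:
$v{\left(C,K \right)} = 105 - K$
$\frac{75985 - 66587}{103984 + n} + v{\left(-221,-20 \right)} = \frac{75985 - 66587}{103984 - 191870} + \left(105 - -20\right) = \frac{9398}{-87886} + \left(105 + 20\right) = 9398 \left(- \frac{1}{87886}\right) + 125 = - \frac{4699}{43943} + 125 = \frac{5488176}{43943}$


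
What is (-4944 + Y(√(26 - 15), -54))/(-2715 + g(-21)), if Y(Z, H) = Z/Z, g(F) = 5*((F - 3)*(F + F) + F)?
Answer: -4943/2220 ≈ -2.2266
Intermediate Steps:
g(F) = 5*F + 10*F*(-3 + F) (g(F) = 5*((-3 + F)*(2*F) + F) = 5*(2*F*(-3 + F) + F) = 5*(F + 2*F*(-3 + F)) = 5*F + 10*F*(-3 + F))
Y(Z, H) = 1
(-4944 + Y(√(26 - 15), -54))/(-2715 + g(-21)) = (-4944 + 1)/(-2715 + 5*(-21)*(-5 + 2*(-21))) = -4943/(-2715 + 5*(-21)*(-5 - 42)) = -4943/(-2715 + 5*(-21)*(-47)) = -4943/(-2715 + 4935) = -4943/2220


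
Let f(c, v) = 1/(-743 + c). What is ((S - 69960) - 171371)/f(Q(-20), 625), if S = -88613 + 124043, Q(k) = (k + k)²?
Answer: -176457157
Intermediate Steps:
Q(k) = 4*k² (Q(k) = (2*k)² = 4*k²)
S = 35430
((S - 69960) - 171371)/f(Q(-20), 625) = ((35430 - 69960) - 171371)/(1/(-743 + 4*(-20)²)) = (-34530 - 171371)/(1/(-743 + 4*400)) = -205901/(1/(-743 + 1600)) = -205901/(1/857) = -205901/1/857 = -205901*857 = -176457157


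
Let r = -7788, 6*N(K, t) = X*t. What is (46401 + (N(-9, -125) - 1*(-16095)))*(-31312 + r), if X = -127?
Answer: -7641137050/3 ≈ -2.5470e+9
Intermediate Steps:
N(K, t) = -127*t/6 (N(K, t) = (-127*t)/6 = -127*t/6)
(46401 + (N(-9, -125) - 1*(-16095)))*(-31312 + r) = (46401 + (-127/6*(-125) - 1*(-16095)))*(-31312 - 7788) = (46401 + (15875/6 + 16095))*(-39100) = (46401 + 112445/6)*(-39100) = (390851/6)*(-39100) = -7641137050/3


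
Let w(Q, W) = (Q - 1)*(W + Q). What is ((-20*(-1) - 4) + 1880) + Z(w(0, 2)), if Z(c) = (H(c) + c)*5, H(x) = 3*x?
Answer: 1856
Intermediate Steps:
w(Q, W) = (-1 + Q)*(Q + W)
Z(c) = 20*c (Z(c) = (3*c + c)*5 = (4*c)*5 = 20*c)
((-20*(-1) - 4) + 1880) + Z(w(0, 2)) = ((-20*(-1) - 4) + 1880) + 20*(0**2 - 1*0 - 1*2 + 0*2) = ((20 - 4) + 1880) + 20*(0 + 0 - 2 + 0) = (16 + 1880) + 20*(-2) = 1896 - 40 = 1856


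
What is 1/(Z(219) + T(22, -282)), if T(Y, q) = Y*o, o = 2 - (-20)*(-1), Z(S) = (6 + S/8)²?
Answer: 64/45945 ≈ 0.0013930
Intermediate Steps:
Z(S) = (6 + S/8)² (Z(S) = (6 + S*(⅛))² = (6 + S/8)²)
o = -18 (o = 2 - 5*4 = 2 - 20 = -18)
T(Y, q) = -18*Y (T(Y, q) = Y*(-18) = -18*Y)
1/(Z(219) + T(22, -282)) = 1/((48 + 219)²/64 - 18*22) = 1/((1/64)*267² - 396) = 1/((1/64)*71289 - 396) = 1/(71289/64 - 396) = 1/(45945/64) = 64/45945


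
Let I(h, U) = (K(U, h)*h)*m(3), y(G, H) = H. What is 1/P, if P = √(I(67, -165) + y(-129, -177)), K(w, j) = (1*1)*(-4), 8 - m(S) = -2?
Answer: -I*√2857/2857 ≈ -0.018709*I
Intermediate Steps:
m(S) = 10 (m(S) = 8 - 1*(-2) = 8 + 2 = 10)
K(w, j) = -4 (K(w, j) = 1*(-4) = -4)
I(h, U) = -40*h (I(h, U) = -4*h*10 = -40*h)
P = I*√2857 (P = √(-40*67 - 177) = √(-2680 - 177) = √(-2857) = I*√2857 ≈ 53.451*I)
1/P = 1/(I*√2857) = -I*√2857/2857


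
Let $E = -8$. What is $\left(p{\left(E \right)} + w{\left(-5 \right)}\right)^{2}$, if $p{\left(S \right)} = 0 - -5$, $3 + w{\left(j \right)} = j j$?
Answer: $729$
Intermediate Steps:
$w{\left(j \right)} = -3 + j^{2}$ ($w{\left(j \right)} = -3 + j j = -3 + j^{2}$)
$p{\left(S \right)} = 5$ ($p{\left(S \right)} = 0 + 5 = 5$)
$\left(p{\left(E \right)} + w{\left(-5 \right)}\right)^{2} = \left(5 - \left(3 - \left(-5\right)^{2}\right)\right)^{2} = \left(5 + \left(-3 + 25\right)\right)^{2} = \left(5 + 22\right)^{2} = 27^{2} = 729$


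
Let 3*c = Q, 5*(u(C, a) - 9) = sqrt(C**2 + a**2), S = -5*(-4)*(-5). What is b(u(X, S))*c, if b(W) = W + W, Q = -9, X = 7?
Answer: -54 - 6*sqrt(10049)/5 ≈ -174.29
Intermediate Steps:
S = -100 (S = 20*(-5) = -100)
u(C, a) = 9 + sqrt(C**2 + a**2)/5
b(W) = 2*W
c = -3 (c = (1/3)*(-9) = -3)
b(u(X, S))*c = (2*(9 + sqrt(7**2 + (-100)**2)/5))*(-3) = (2*(9 + sqrt(49 + 10000)/5))*(-3) = (2*(9 + sqrt(10049)/5))*(-3) = (18 + 2*sqrt(10049)/5)*(-3) = -54 - 6*sqrt(10049)/5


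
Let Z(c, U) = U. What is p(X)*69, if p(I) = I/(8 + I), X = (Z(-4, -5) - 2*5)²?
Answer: 15525/233 ≈ 66.631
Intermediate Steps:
X = 225 (X = (-5 - 2*5)² = (-5 - 10)² = (-15)² = 225)
p(X)*69 = (225/(8 + 225))*69 = (225/233)*69 = 15525/233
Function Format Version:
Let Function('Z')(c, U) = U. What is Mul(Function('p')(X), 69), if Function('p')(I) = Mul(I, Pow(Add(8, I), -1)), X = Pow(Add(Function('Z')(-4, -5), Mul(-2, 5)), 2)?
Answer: Rational(15525, 233) ≈ 66.631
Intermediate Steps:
X = 225 (X = Pow(Add(-5, Mul(-2, 5)), 2) = Pow(Add(-5, -10), 2) = Pow(-15, 2) = 225)
Mul(Function('p')(X), 69) = Mul(Mul(225, Pow(Add(8, 225), -1)), 69) = Mul(Mul(225, Pow(233, -1)), 69) = Mul(Mul(225, Rational(1, 233)), 69) = Mul(Rational(225, 233), 69) = Rational(15525, 233)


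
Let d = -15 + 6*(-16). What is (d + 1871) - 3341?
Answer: -1581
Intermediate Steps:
d = -111 (d = -15 - 96 = -111)
(d + 1871) - 3341 = (-111 + 1871) - 3341 = 1760 - 3341 = -1581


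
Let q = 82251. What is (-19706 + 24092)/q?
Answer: 1462/27417 ≈ 0.053325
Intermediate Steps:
(-19706 + 24092)/q = (-19706 + 24092)/82251 = 4386*(1/82251) = 1462/27417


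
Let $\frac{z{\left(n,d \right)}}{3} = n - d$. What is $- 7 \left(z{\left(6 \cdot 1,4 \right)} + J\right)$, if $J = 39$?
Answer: $-315$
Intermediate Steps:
$z{\left(n,d \right)} = - 3 d + 3 n$ ($z{\left(n,d \right)} = 3 \left(n - d\right) = - 3 d + 3 n$)
$- 7 \left(z{\left(6 \cdot 1,4 \right)} + J\right) = - 7 \left(\left(\left(-3\right) 4 + 3 \cdot 6 \cdot 1\right) + 39\right) = - 7 \left(\left(-12 + 3 \cdot 6\right) + 39\right) = - 7 \left(\left(-12 + 18\right) + 39\right) = - 7 \left(6 + 39\right) = \left(-7\right) 45 = -315$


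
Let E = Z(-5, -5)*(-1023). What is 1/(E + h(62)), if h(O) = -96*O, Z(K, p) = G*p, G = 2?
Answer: 1/4278 ≈ 0.00023375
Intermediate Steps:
Z(K, p) = 2*p
E = 10230 (E = (2*(-5))*(-1023) = -10*(-1023) = 10230)
1/(E + h(62)) = 1/(10230 - 96*62) = 1/(10230 - 5952) = 1/4278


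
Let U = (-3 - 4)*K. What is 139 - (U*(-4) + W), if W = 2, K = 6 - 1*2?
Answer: 25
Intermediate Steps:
K = 4 (K = 6 - 2 = 4)
U = -28 (U = (-3 - 4)*4 = -7*4 = -28)
139 - (U*(-4) + W) = 139 - (-28*(-4) + 2) = 139 - (112 + 2) = 139 - 1*114 = 139 - 114 = 25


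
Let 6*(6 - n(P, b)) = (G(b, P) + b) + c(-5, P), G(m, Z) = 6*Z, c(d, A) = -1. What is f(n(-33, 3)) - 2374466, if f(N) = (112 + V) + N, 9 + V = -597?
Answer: -7124764/3 ≈ -2.3749e+6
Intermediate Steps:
V = -606 (V = -9 - 597 = -606)
n(P, b) = 37/6 - P - b/6 (n(P, b) = 6 - ((6*P + b) - 1)/6 = 6 - ((b + 6*P) - 1)/6 = 6 - (-1 + b + 6*P)/6 = 6 + (⅙ - P - b/6) = 37/6 - P - b/6)
f(N) = -494 + N (f(N) = (112 - 606) + N = -494 + N)
f(n(-33, 3)) - 2374466 = (-494 + (37/6 - 1*(-33) - ⅙*3)) - 2374466 = (-494 + (37/6 + 33 - ½)) - 2374466 = (-494 + 116/3) - 2374466 = -1366/3 - 2374466 = -7124764/3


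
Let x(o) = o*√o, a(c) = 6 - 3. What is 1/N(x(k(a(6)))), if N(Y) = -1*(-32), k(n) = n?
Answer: 1/32 ≈ 0.031250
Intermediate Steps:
a(c) = 3
x(o) = o^(3/2)
N(Y) = 32
1/N(x(k(a(6)))) = 1/32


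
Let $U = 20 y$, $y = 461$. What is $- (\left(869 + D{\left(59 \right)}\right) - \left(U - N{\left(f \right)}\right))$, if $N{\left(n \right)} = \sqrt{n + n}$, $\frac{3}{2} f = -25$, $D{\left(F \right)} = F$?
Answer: $8292 - \frac{10 i \sqrt{3}}{3} \approx 8292.0 - 5.7735 i$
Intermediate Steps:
$f = - \frac{50}{3}$ ($f = \frac{2}{3} \left(-25\right) = - \frac{50}{3} \approx -16.667$)
$U = 9220$ ($U = 20 \cdot 461 = 9220$)
$N{\left(n \right)} = \sqrt{2} \sqrt{n}$ ($N{\left(n \right)} = \sqrt{2 n} = \sqrt{2} \sqrt{n}$)
$- (\left(869 + D{\left(59 \right)}\right) - \left(U - N{\left(f \right)}\right)) = - (\left(869 + 59\right) + \left(\sqrt{2} \sqrt{- \frac{50}{3}} - 9220\right)) = - (928 - \left(9220 - \sqrt{2} \frac{5 i \sqrt{6}}{3}\right)) = - (928 - \left(9220 - \frac{10 i \sqrt{3}}{3}\right)) = - (-8292 + \frac{10 i \sqrt{3}}{3}) = 8292 - \frac{10 i \sqrt{3}}{3}$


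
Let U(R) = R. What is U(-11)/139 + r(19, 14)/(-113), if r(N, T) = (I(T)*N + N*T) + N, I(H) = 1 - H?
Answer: -6525/15707 ≈ -0.41542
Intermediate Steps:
r(N, T) = N + N*T + N*(1 - T) (r(N, T) = ((1 - T)*N + N*T) + N = (N*(1 - T) + N*T) + N = (N*T + N*(1 - T)) + N = N + N*T + N*(1 - T))
U(-11)/139 + r(19, 14)/(-113) = -11/139 + (2*19)/(-113) = -11*1/139 + 38*(-1/113) = -11/139 - 38/113 = -6525/15707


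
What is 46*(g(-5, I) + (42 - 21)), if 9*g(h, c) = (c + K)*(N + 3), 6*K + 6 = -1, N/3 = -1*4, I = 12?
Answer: 1403/3 ≈ 467.67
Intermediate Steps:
N = -12 (N = 3*(-1*4) = 3*(-4) = -12)
K = -7/6 (K = -1 + (1/6)*(-1) = -1 - 1/6 = -7/6 ≈ -1.1667)
g(h, c) = 7/6 - c (g(h, c) = ((c - 7/6)*(-12 + 3))/9 = ((-7/6 + c)*(-9))/9 = (21/2 - 9*c)/9 = 7/6 - c)
46*(g(-5, I) + (42 - 21)) = 46*((7/6 - 1*12) + (42 - 21)) = 46*((7/6 - 12) + 21) = 46*(-65/6 + 21) = 46*(61/6) = 1403/3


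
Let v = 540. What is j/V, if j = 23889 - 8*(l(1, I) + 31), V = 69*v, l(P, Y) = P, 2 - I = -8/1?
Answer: 23633/37260 ≈ 0.63427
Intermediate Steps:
I = 10 (I = 2 - (-8)/1 = 2 - (-8) = 2 - 1*(-8) = 2 + 8 = 10)
V = 37260 (V = 69*540 = 37260)
j = 23633 (j = 23889 - 8*(1 + 31) = 23889 - 8*32 = 23889 - 1*256 = 23889 - 256 = 23633)
j/V = 23633/37260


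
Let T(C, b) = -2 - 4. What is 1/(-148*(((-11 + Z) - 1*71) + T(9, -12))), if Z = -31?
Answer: 1/17612 ≈ 5.6779e-5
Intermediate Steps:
T(C, b) = -6
1/(-148*(((-11 + Z) - 1*71) + T(9, -12))) = 1/(-148*(((-11 - 31) - 1*71) - 6)) = 1/(-148*((-42 - 71) - 6)) = 1/(-148*(-113 - 6)) = 1/(-148*(-119)) = 1/(-1*(-17612)) = 1/17612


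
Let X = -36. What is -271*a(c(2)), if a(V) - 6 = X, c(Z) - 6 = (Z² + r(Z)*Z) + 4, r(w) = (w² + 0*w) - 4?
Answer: 8130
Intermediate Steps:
r(w) = -4 + w² (r(w) = (w² + 0) - 4 = w² - 4 = -4 + w²)
c(Z) = 10 + Z² + Z*(-4 + Z²) (c(Z) = 6 + ((Z² + (-4 + Z²)*Z) + 4) = 6 + ((Z² + Z*(-4 + Z²)) + 4) = 6 + (4 + Z² + Z*(-4 + Z²)) = 10 + Z² + Z*(-4 + Z²))
a(V) = -30 (a(V) = 6 - 36 = -30)
-271*a(c(2)) = -271*(-30) = 8130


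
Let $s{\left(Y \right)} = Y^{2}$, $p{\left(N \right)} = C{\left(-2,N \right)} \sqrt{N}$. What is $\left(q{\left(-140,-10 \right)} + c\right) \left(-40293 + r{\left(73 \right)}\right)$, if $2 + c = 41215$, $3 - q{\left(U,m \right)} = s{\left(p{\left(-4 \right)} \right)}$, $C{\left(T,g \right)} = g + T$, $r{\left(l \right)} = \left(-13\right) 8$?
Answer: $-1670819920$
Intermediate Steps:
$r{\left(l \right)} = -104$
$C{\left(T,g \right)} = T + g$
$p{\left(N \right)} = \sqrt{N} \left(-2 + N\right)$ ($p{\left(N \right)} = \left(-2 + N\right) \sqrt{N} = \sqrt{N} \left(-2 + N\right)$)
$q{\left(U,m \right)} = 147$ ($q{\left(U,m \right)} = 3 - \left(\sqrt{-4} \left(-2 - 4\right)\right)^{2} = 3 - \left(2 i \left(-6\right)\right)^{2} = 3 - \left(- 12 i\right)^{2} = 3 - -144 = 3 + 144 = 147$)
$c = 41213$ ($c = -2 + 41215 = 41213$)
$\left(q{\left(-140,-10 \right)} + c\right) \left(-40293 + r{\left(73 \right)}\right) = \left(147 + 41213\right) \left(-40293 - 104\right) = 41360 \left(-40397\right) = -1670819920$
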